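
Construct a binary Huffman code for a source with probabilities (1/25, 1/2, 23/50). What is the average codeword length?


Huffman construction (repeatedly merge the two least-probable nodes; each merge adds 1 bit to every symbol beneath it): 1/25 + 23/50 = 1/2; 1/2 + 1/2 = 1. Resulting codeword lengths (in the order the probabilities were given): (2, 1, 2). L_avg = sum(p_i * l_i) = 1/25*2 + 1/2*1 + 23/50*2 = 3/2 = 1.5

1.5 bits


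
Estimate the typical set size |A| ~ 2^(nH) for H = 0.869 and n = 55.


log2|A_typical| = nH = 55 * 0.869 = 47.795, so |A_typical| ~ 2^47.795 = 2.442e+14

2.442e+14


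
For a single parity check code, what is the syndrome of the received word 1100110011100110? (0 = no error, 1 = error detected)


Syndrome = XOR of all bits = 1 XOR 1 XOR 0 XOR 0 XOR 1 XOR 1 XOR 0 XOR 0 XOR 1 XOR 1 XOR 1 XOR 0 XOR 0 XOR 1 XOR 1 XOR 0 = 1

1


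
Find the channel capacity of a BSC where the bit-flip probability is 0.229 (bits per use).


H(p) = -p*log2(p) - (1-p)*log2(1-p) = -0.229*log2(0.229) - 0.771*log2(0.771) = 0.486987 + 0.289277 = 0.7763. C = 1 - H(p) = 1 - 0.7763 = 0.2237

0.2237 bits


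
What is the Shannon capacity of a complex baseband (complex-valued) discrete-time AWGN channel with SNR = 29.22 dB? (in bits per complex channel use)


SNR_linear = 10^(29.22/10) = 835.603; C = log2(1 + SNR_linear) = log2(1 + 835.603) = 9.7084

9.7084 bits/channel use


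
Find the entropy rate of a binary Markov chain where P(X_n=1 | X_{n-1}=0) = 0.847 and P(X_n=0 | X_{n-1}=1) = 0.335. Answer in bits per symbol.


Stationary distribution: pi_0 = p10/(p01+p10) = 0.2834, pi_1 = 0.7166. Entropy rate H' = pi_0*H(p01) + pi_1*H(p10) = 0.2834*0.6173 + 0.7166*0.92 = 0.8342

0.8342 bits/symbol


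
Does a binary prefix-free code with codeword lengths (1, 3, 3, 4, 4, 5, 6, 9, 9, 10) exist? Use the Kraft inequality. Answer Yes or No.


Kraft sum = sum(2^(-l_i)) = 0.9268, need <= 1. Result: satisfied (a binary prefix-free code with these lengths exists)

Yes


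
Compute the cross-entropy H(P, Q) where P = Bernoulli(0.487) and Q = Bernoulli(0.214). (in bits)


H(P,Q) = -p*log2(q) - (1-p)*log2(1-q). -0.487*log2(0.214) = 1.083243; -0.513*log2(0.786) = 0.178216. H(P,Q) = 1.083243 + 0.178216 = 1.2615

1.2615 bits


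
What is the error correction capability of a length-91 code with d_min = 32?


Correction capability = floor((d-1)/2) = floor((32-1)/2) = 15

15 errors


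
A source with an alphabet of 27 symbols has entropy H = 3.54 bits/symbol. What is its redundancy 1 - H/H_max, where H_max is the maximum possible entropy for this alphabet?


H_max = log2(K) = log2(27) = 4.7549 bits/symbol. Redundancy = 1 - H/H_max = 1 - 3.54/4.7549 = 1 - 0.7445 = 0.2555

0.2555


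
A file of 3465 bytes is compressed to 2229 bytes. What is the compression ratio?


Ratio = original / compressed = 3465 / 2229 = 1.5545

1.5545


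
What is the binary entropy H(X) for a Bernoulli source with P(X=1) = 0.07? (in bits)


H = -p*log2(p) - (1-p)*log2(1-p). -0.07*log2(0.07) = 0.268555; -0.93*log2(0.93) = 0.097369. H = 0.268555 + 0.097369 = 0.3659

0.3659 bits


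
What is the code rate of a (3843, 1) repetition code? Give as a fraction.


Rate = k/n = 1/3843

1/3843


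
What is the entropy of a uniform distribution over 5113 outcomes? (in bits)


H = log2(n) = log2(5113) = 12.32

12.32 bits


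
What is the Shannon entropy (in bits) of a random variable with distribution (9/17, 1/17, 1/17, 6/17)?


H = -sum(p_i * log2(p_i)). Terms: -(9/17)*log2(9/17) = 0.485755; -(1/17)*log2(1/17) = 0.240439; -(1/17)*log2(1/17) = 0.240439; -(6/17)*log2(6/17) = 0.530294. H = 0.485755 + 0.240439 + 0.240439 + 0.530294 = 1.4969

1.4969 bits


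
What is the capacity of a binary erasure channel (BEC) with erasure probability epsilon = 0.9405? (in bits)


C = 1 - epsilon = 1 - 0.9405 = 0.0595

0.0595 bits


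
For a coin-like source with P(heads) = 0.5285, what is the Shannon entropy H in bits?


H = -p*log2(p) - (1-p)*log2(1-p). -0.5285*log2(0.5285) = 0.486233; -0.4715*log2(0.4715) = 0.511422. H = 0.486233 + 0.511422 = 0.9977

0.9977 bits


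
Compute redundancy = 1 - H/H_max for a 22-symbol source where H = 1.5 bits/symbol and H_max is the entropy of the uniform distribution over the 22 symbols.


H_max = log2(K) = log2(22) = 4.4594 bits/symbol. Redundancy = 1 - H/H_max = 1 - 1.5/4.4594 = 1 - 0.3364 = 0.6636

0.6636


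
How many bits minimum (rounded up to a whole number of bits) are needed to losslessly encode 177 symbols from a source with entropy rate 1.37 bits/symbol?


Minimum bits >= n * H = 177 * 1.37 = 242.49, rounded up to a whole number of bits = 243

243 bits


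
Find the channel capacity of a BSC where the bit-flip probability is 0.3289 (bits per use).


H(p) = -p*log2(p) - (1-p)*log2(1-p) = -0.3289*log2(0.3289) - 0.6711*log2(0.6711) = 0.527647 + 0.386151 = 0.9138. C = 1 - H(p) = 1 - 0.9138 = 0.0862

0.0862 bits


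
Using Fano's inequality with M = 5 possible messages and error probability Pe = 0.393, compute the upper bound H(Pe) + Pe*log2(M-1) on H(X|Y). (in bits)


H(Pe) = -Pe*log2(Pe) - (1-Pe)*log2(1-Pe) = -0.393*log2(0.393) - 0.607*log2(0.607) = 0.529528 + 0.437181 = 0.9667. Pe*log2(M-1) = 0.393*log2(4) = 0.786000. Bound = H(Pe) + Pe*log2(M-1) = 0.529528 + 0.437181 + 0.786000 = 1.7527

1.7527 bits


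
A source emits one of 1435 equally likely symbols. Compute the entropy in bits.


H = log2(n) = log2(1435) = 10.4868

10.4868 bits


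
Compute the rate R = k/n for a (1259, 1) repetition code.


Rate = k/n = 1/1259

1/1259


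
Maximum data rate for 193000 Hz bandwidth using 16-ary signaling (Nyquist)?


Rate = 2 * B * log2(M) = 2 * 193000 * 4.0 = 1544000.0

1544000.0 bps


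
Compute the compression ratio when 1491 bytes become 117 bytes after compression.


Ratio = original / compressed = 1491 / 117 = 12.7436

12.7436


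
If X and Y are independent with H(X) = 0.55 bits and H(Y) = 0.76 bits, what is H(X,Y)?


For independent variables, H(X,Y) = H(X) + H(Y) = 0.55 + 0.76 = 1.31

1.31 bits


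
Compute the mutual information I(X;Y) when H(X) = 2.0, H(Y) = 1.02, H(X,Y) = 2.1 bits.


I(X;Y) = H(X) + H(Y) - H(X,Y) = 2.0 + 1.02 - 2.1 = 0.92

0.92 bits


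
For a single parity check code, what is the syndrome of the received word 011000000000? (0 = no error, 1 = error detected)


Syndrome = XOR of all bits = 0 XOR 1 XOR 1 XOR 0 XOR 0 XOR 0 XOR 0 XOR 0 XOR 0 XOR 0 XOR 0 XOR 0 = 0

0


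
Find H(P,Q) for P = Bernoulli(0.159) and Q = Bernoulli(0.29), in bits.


H(P,Q) = -p*log2(q) - (1-p)*log2(1-q). -0.159*log2(0.29) = 0.283954; -0.841*log2(0.71) = 0.415546. H(P,Q) = 0.283954 + 0.415546 = 0.6995

0.6995 bits


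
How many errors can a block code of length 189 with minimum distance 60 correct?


Correction capability = floor((d-1)/2) = floor((60-1)/2) = 29

29 errors


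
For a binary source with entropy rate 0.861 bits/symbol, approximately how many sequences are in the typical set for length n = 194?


log2|A_typical| = nH = 194 * 0.861 = 167.034, so |A_typical| ~ 2^167.034 = 1.915e+50

1.915e+50


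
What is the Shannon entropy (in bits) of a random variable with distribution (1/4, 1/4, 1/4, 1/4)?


H = -sum(p_i * log2(p_i)). Terms: -(1/4)*log2(1/4) = 0.500000; -(1/4)*log2(1/4) = 0.500000; -(1/4)*log2(1/4) = 0.500000; -(1/4)*log2(1/4) = 0.500000. H = 0.500000 + 0.500000 + 0.500000 + 0.500000 = 2.0

2.0 bits


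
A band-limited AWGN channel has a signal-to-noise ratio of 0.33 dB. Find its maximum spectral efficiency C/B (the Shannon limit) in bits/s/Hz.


SNR_linear = 10^(0.33/10) = 1.0789; C/B = log2(1 + SNR_linear) = log2(1 + 1.0789) = 1.0559

1.0559 bits/s/Hz


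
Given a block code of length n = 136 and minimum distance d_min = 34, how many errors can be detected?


Detection capability = d_min - 1 = 34 - 1 = 33

33 errors


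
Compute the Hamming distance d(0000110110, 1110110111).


Count differing positions: ^ ^ ^ . . . . . . ^ = 4 differences

4


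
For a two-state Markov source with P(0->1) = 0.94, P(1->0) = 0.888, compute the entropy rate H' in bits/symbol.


Stationary distribution: pi_0 = p10/(p01+p10) = 0.4858, pi_1 = 0.5142. Entropy rate H' = pi_0*H(p01) + pi_1*H(p10) = 0.4858*0.3274 + 0.5142*0.5059 = 0.4192

0.4192 bits/symbol


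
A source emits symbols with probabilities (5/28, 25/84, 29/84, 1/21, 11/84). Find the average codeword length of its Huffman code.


Huffman construction (repeatedly merge the two least-probable nodes; each merge adds 1 bit to every symbol beneath it): 1/21 + 11/84 = 5/28; 5/28 + 5/28 = 5/14; 25/84 + 29/84 = 9/14; 5/14 + 9/14 = 1. Resulting codeword lengths (in the order the probabilities were given): (2, 2, 2, 3, 3). L_avg = sum(p_i * l_i) = 5/28*2 + 25/84*2 + 29/84*2 + 1/21*3 + 11/84*3 = 61/28 = 2.1786

2.1786 bits


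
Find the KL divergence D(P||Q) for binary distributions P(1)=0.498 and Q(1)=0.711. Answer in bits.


KL = p*log2(p/q) + (1-p)*log2((1-p)/(1-q)) = 0.498*log2(0.498/0.711) + 0.502*log2(0.502/0.289) = 0.1441

0.1441 bits


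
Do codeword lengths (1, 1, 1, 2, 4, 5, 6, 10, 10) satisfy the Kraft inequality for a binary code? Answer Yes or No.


Kraft sum = sum(2^(-l_i)) = 1.8613, need <= 1. Result: violated (a binary prefix-free code with these lengths cannot exist)

No


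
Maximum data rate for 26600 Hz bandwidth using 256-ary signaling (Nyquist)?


Rate = 2 * B * log2(M) = 2 * 26600 * 8.0 = 425600.0

425600.0 bps


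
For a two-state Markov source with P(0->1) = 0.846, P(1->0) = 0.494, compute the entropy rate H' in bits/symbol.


Stationary distribution: pi_0 = p10/(p01+p10) = 0.3687, pi_1 = 0.6313. Entropy rate H' = pi_0*H(p01) + pi_1*H(p10) = 0.3687*0.6198 + 0.6313*0.9999 = 0.8598

0.8598 bits/symbol


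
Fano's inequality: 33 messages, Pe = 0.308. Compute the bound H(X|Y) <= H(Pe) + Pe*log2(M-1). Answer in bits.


H(Pe) = -Pe*log2(Pe) - (1-Pe)*log2(1-Pe) = -0.308*log2(0.308) - 0.692*log2(0.692) = 0.523291 + 0.367560 = 0.8909. Pe*log2(M-1) = 0.308*log2(32) = 1.540000. Bound = H(Pe) + Pe*log2(M-1) = 0.523291 + 0.367560 + 1.540000 = 2.4309

2.4309 bits


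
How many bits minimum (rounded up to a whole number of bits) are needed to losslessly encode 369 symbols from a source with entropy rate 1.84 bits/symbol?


Minimum bits >= n * H = 369 * 1.84 = 678.96, rounded up to a whole number of bits = 679

679 bits


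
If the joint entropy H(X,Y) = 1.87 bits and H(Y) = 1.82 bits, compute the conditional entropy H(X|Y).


H(X|Y) = H(X,Y) - H(Y) = 1.87 - 1.82 = 0.05

0.05 bits


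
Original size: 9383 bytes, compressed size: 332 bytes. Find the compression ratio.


Ratio = original / compressed = 9383 / 332 = 28.262

28.262


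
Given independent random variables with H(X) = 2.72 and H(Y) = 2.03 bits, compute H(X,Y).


For independent variables, H(X,Y) = H(X) + H(Y) = 2.72 + 2.03 = 4.75

4.75 bits


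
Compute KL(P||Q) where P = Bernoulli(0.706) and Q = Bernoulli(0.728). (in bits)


KL = p*log2(p/q) + (1-p)*log2((1-p)/(1-q)) = 0.706*log2(0.706/0.728) + 0.294*log2(0.294/0.272) = 0.0017

0.0017 bits


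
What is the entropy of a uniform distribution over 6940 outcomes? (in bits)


H = log2(n) = log2(6940) = 12.7607

12.7607 bits


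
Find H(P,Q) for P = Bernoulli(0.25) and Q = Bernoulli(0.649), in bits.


H(P,Q) = -p*log2(q) - (1-p)*log2(1-q). -0.25*log2(0.649) = 0.155927; -0.75*log2(0.351) = 1.132843. H(P,Q) = 0.155927 + 1.132843 = 1.2888

1.2888 bits


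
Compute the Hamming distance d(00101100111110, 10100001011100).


Count differing positions: ^ . . . ^ ^ . ^ ^ . . . ^ . = 6 differences

6


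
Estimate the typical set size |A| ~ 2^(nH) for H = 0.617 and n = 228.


log2|A_typical| = nH = 228 * 0.617 = 140.676, so |A_typical| ~ 2^140.676 = 2.227e+42

2.227e+42


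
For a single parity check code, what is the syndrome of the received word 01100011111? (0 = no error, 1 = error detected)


Syndrome = XOR of all bits = 0 XOR 1 XOR 1 XOR 0 XOR 0 XOR 0 XOR 1 XOR 1 XOR 1 XOR 1 XOR 1 = 1

1


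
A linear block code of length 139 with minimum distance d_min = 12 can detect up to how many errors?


Detection capability = d_min - 1 = 12 - 1 = 11

11 errors


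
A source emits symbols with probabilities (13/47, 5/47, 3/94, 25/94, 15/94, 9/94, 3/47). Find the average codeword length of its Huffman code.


Huffman construction (repeatedly merge the two least-probable nodes; each merge adds 1 bit to every symbol beneath it): 3/94 + 3/47 = 9/94; 9/94 + 9/94 = 9/47; 5/47 + 15/94 = 25/94; 9/47 + 25/94 = 43/94; 25/94 + 13/47 = 51/94; 43/94 + 51/94 = 1. Resulting codeword lengths (in the order the probabilities were given): (2, 3, 4, 2, 3, 3, 4). L_avg = sum(p_i * l_i) = 13/47*2 + 5/47*3 + 3/94*4 + 25/94*2 + 15/94*3 + 9/94*3 + 3/47*4 = 120/47 = 2.5532

2.5532 bits


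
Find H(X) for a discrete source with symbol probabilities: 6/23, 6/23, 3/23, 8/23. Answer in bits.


H = -sum(p_i * log2(p_i)). Terms: -(6/23)*log2(6/23) = 0.505722; -(6/23)*log2(6/23) = 0.505722; -(3/23)*log2(3/23) = 0.383296; -(8/23)*log2(8/23) = 0.529935. H = 0.505722 + 0.505722 + 0.383296 + 0.529935 = 1.9247

1.9247 bits


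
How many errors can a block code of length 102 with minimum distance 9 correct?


Correction capability = floor((d-1)/2) = floor((9-1)/2) = 4

4 errors


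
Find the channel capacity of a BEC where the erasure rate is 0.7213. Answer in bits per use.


C = 1 - epsilon = 1 - 0.7213 = 0.2787

0.2787 bits


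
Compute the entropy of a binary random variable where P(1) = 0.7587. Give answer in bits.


H = -p*log2(p) - (1-p)*log2(1-p). -0.7587*log2(0.7587) = 0.302265; -0.2413*log2(0.2413) = 0.494930. H = 0.302265 + 0.494930 = 0.7972

0.7972 bits


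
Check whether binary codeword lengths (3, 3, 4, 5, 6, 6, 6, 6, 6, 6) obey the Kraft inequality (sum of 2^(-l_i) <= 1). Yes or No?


Kraft sum = sum(2^(-l_i)) = 0.4375, need <= 1. Result: satisfied (a binary prefix-free code with these lengths exists)

Yes


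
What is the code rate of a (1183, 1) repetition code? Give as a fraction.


Rate = k/n = 1/1183

1/1183


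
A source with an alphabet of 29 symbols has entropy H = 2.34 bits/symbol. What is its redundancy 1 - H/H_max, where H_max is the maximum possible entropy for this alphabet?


H_max = log2(K) = log2(29) = 4.858 bits/symbol. Redundancy = 1 - H/H_max = 1 - 2.34/4.858 = 1 - 0.4817 = 0.5183

0.5183


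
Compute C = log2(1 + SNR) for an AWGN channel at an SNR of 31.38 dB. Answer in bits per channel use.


SNR_linear = 10^(31.38/10) = 1374.042; C = log2(1 + SNR_linear) = log2(1 + 1374.042) = 10.4253

10.4253 bits/channel use


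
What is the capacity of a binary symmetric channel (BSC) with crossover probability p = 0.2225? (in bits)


H(p) = -p*log2(p) - (1-p)*log2(1-p) = -0.2225*log2(0.2225) - 0.7775*log2(0.7775) = 0.482407 + 0.282299 = 0.7647. C = 1 - H(p) = 1 - 0.7647 = 0.2353

0.2353 bits


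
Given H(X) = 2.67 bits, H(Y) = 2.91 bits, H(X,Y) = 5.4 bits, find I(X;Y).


I(X;Y) = H(X) + H(Y) - H(X,Y) = 2.67 + 2.91 - 5.4 = 0.18

0.18 bits


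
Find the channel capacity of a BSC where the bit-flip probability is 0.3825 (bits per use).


H(p) = -p*log2(p) - (1-p)*log2(1-p) = -0.3825*log2(0.3825) - 0.6175*log2(0.6175) = 0.530324 + 0.429464 = 0.9598. C = 1 - H(p) = 1 - 0.9598 = 0.0402

0.0402 bits


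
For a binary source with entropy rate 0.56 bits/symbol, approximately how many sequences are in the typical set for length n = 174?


log2|A_typical| = nH = 174 * 0.56 = 97.44, so |A_typical| ~ 2^97.44 = 2.150e+29

2.150e+29


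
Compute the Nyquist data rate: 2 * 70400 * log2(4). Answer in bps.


Rate = 2 * B * log2(M) = 2 * 70400 * 2.0 = 281600.0

281600.0 bps


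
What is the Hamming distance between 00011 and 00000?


Count differing positions: . . . ^ ^ = 2 differences

2


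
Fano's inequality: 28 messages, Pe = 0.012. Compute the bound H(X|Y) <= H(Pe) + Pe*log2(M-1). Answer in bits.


H(Pe) = -Pe*log2(Pe) - (1-Pe)*log2(1-Pe) = -0.012*log2(0.012) - 0.988*log2(0.988) = 0.076570 + 0.017208 = 0.0938. Pe*log2(M-1) = 0.012*log2(27) = 0.057059. Bound = H(Pe) + Pe*log2(M-1) = 0.076570 + 0.017208 + 0.057059 = 0.1508

0.1508 bits


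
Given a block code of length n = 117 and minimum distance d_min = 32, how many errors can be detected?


Detection capability = d_min - 1 = 32 - 1 = 31

31 errors


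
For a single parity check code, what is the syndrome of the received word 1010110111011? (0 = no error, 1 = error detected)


Syndrome = XOR of all bits = 1 XOR 0 XOR 1 XOR 0 XOR 1 XOR 1 XOR 0 XOR 1 XOR 1 XOR 1 XOR 0 XOR 1 XOR 1 = 1

1


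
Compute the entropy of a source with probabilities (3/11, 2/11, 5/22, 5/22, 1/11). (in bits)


H = -sum(p_i * log2(p_i)). Terms: -(3/11)*log2(3/11) = 0.511219; -(2/11)*log2(2/11) = 0.447169; -(5/22)*log2(5/22) = 0.485796; -(5/22)*log2(5/22) = 0.485796; -(1/11)*log2(1/11) = 0.314494. H = 0.511219 + 0.447169 + 0.485796 + 0.485796 + 0.314494 = 2.2445

2.2445 bits


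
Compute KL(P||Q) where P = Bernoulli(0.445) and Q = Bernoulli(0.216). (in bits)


KL = p*log2(p/q) + (1-p)*log2((1-p)/(1-q)) = 0.445*log2(0.445/0.216) + 0.555*log2(0.555/0.784) = 0.1874

0.1874 bits


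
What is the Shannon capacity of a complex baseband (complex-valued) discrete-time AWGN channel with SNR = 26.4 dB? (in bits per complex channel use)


SNR_linear = 10^(26.4/10) = 436.5158; C = log2(1 + SNR_linear) = log2(1 + 436.5158) = 8.7732

8.7732 bits/channel use


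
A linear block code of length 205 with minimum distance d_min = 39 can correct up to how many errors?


Correction capability = floor((d-1)/2) = floor((39-1)/2) = 19

19 errors


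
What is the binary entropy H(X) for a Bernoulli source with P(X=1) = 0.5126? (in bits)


H = -p*log2(p) - (1-p)*log2(1-p). -0.5126*log2(0.5126) = 0.494195; -0.4874*log2(0.4874) = 0.505347. H = 0.494195 + 0.505347 = 0.9995

0.9995 bits


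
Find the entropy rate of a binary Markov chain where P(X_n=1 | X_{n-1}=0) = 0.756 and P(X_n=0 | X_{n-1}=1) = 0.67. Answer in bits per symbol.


Stationary distribution: pi_0 = p10/(p01+p10) = 0.4698, pi_1 = 0.5302. Entropy rate H' = pi_0*H(p01) + pi_1*H(p10) = 0.4698*0.8016 + 0.5302*0.9149 = 0.8617

0.8617 bits/symbol


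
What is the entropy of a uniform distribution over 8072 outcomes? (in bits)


H = log2(n) = log2(8072) = 12.9787

12.9787 bits


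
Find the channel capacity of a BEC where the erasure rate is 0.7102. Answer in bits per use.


C = 1 - epsilon = 1 - 0.7102 = 0.2898

0.2898 bits


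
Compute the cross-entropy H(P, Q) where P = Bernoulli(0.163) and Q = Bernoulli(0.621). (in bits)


H(P,Q) = -p*log2(q) - (1-p)*log2(1-q). -0.163*log2(0.621) = 0.112036; -0.837*log2(0.379) = 1.171574. H(P,Q) = 0.112036 + 1.171574 = 1.2836

1.2836 bits


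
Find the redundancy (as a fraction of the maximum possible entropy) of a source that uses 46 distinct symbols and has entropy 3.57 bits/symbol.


H_max = log2(K) = log2(46) = 5.5236 bits/symbol. Redundancy = 1 - H/H_max = 1 - 3.57/5.5236 = 1 - 0.6463 = 0.3537

0.3537


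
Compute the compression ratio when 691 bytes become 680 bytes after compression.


Ratio = original / compressed = 691 / 680 = 1.0162

1.0162


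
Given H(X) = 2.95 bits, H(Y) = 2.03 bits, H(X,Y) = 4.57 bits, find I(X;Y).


I(X;Y) = H(X) + H(Y) - H(X,Y) = 2.95 + 2.03 - 4.57 = 0.41

0.41 bits


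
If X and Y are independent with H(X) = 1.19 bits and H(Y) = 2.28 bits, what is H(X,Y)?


For independent variables, H(X,Y) = H(X) + H(Y) = 1.19 + 2.28 = 3.47

3.47 bits


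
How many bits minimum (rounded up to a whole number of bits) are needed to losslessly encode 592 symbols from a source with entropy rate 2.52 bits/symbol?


Minimum bits >= n * H = 592 * 2.52 = 1491.84, rounded up to a whole number of bits = 1492

1492 bits


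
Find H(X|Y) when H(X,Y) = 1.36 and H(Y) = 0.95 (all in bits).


H(X|Y) = H(X,Y) - H(Y) = 1.36 - 0.95 = 0.41

0.41 bits


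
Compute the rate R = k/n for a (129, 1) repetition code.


Rate = k/n = 1/129

1/129


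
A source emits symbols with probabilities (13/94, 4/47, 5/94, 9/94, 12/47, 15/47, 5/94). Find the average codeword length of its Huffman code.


Huffman construction (repeatedly merge the two least-probable nodes; each merge adds 1 bit to every symbol beneath it): 5/94 + 5/94 = 5/47; 4/47 + 9/94 = 17/94; 5/47 + 13/94 = 23/94; 17/94 + 23/94 = 20/47; 12/47 + 15/47 = 27/47; 20/47 + 27/47 = 1. Resulting codeword lengths (in the order the probabilities were given): (3, 3, 4, 3, 2, 2, 4). L_avg = sum(p_i * l_i) = 13/94*3 + 4/47*3 + 5/94*4 + 9/94*3 + 12/47*2 + 15/47*2 + 5/94*4 = 119/47 = 2.5319

2.5319 bits


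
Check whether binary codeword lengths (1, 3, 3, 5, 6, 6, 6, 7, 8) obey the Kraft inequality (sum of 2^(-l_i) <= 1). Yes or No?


Kraft sum = sum(2^(-l_i)) = 0.8398, need <= 1. Result: satisfied (a binary prefix-free code with these lengths exists)

Yes


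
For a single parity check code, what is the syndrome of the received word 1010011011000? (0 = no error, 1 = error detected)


Syndrome = XOR of all bits = 1 XOR 0 XOR 1 XOR 0 XOR 0 XOR 1 XOR 1 XOR 0 XOR 1 XOR 1 XOR 0 XOR 0 XOR 0 = 0

0


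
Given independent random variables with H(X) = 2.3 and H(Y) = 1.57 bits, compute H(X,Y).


For independent variables, H(X,Y) = H(X) + H(Y) = 2.3 + 1.57 = 3.87

3.87 bits


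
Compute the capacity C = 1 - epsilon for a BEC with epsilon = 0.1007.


C = 1 - epsilon = 1 - 0.1007 = 0.8993

0.8993 bits


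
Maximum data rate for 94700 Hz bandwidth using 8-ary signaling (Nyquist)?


Rate = 2 * B * log2(M) = 2 * 94700 * 3.0 = 568200.0

568200.0 bps


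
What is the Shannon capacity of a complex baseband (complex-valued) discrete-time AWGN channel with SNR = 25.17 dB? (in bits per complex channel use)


SNR_linear = 10^(25.17/10) = 328.8516; C = log2(1 + SNR_linear) = log2(1 + 328.8516) = 8.3657

8.3657 bits/channel use


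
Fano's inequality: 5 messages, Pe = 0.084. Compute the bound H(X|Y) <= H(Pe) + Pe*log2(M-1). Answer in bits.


H(Pe) = -Pe*log2(Pe) - (1-Pe)*log2(1-Pe) = -0.084*log2(0.084) - 0.916*log2(0.916) = 0.300171 + 0.115948 = 0.4161. Pe*log2(M-1) = 0.084*log2(4) = 0.168000. Bound = H(Pe) + Pe*log2(M-1) = 0.300171 + 0.115948 + 0.168000 = 0.5841

0.5841 bits


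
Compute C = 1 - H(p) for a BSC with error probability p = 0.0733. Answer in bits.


H(p) = -p*log2(p) - (1-p)*log2(1-p) = -0.0733*log2(0.0733) - 0.9267*log2(0.9267) = 0.276344 + 0.101775 = 0.3781. C = 1 - H(p) = 1 - 0.3781 = 0.6219

0.6219 bits


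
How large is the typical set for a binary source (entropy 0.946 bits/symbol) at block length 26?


log2|A_typical| = nH = 26 * 0.946 = 24.596, so |A_typical| ~ 2^24.596 = 2.536e+07

2.536e+07


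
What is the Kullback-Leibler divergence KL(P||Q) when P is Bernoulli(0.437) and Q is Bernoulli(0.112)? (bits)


KL = p*log2(p/q) + (1-p)*log2((1-p)/(1-q)) = 0.437*log2(0.437/0.112) + 0.563*log2(0.563/0.888) = 0.4882

0.4882 bits


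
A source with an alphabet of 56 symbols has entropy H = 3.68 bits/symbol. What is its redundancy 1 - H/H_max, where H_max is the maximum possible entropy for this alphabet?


H_max = log2(K) = log2(56) = 5.8074 bits/symbol. Redundancy = 1 - H/H_max = 1 - 3.68/5.8074 = 1 - 0.6337 = 0.3663

0.3663


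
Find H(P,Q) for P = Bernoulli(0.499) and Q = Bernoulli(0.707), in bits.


H(P,Q) = -p*log2(q) - (1-p)*log2(1-q). -0.499*log2(0.707) = 0.249609; -0.501*log2(0.293) = 0.887285. H(P,Q) = 0.249609 + 0.887285 = 1.1369

1.1369 bits


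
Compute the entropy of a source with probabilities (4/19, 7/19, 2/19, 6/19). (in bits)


H = -sum(p_i * log2(p_i)). Terms: -(4/19)*log2(4/19) = 0.473248; -(7/19)*log2(7/19) = 0.530737; -(2/19)*log2(2/19) = 0.341887; -(6/19)*log2(6/19) = 0.525147. H = 0.473248 + 0.530737 + 0.341887 + 0.525147 = 1.871

1.871 bits


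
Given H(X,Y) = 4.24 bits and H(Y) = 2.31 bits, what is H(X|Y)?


H(X|Y) = H(X,Y) - H(Y) = 4.24 - 2.31 = 1.93

1.93 bits


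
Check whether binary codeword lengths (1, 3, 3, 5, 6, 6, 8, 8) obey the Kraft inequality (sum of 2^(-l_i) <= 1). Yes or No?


Kraft sum = sum(2^(-l_i)) = 0.8203, need <= 1. Result: satisfied (a binary prefix-free code with these lengths exists)

Yes


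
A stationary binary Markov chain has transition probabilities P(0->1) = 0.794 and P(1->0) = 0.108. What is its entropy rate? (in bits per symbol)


Stationary distribution: pi_0 = p10/(p01+p10) = 0.1197, pi_1 = 0.8803. Entropy rate H' = pi_0*H(p01) + pi_1*H(p10) = 0.1197*0.7338 + 0.8803*0.4939 = 0.5226

0.5226 bits/symbol


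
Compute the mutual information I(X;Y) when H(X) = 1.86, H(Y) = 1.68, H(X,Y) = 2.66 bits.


I(X;Y) = H(X) + H(Y) - H(X,Y) = 1.86 + 1.68 - 2.66 = 0.88

0.88 bits


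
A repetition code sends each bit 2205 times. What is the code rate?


Rate = k/n = 1/2205

1/2205


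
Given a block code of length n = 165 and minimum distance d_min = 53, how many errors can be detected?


Detection capability = d_min - 1 = 53 - 1 = 52

52 errors


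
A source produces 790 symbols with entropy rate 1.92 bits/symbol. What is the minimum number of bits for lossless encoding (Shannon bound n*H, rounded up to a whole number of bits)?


Minimum bits >= n * H = 790 * 1.92 = 1516.8, rounded up to a whole number of bits = 1517

1517 bits


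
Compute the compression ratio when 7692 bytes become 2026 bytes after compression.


Ratio = original / compressed = 7692 / 2026 = 3.7966

3.7966


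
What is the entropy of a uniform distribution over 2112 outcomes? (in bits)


H = log2(n) = log2(2112) = 11.0444

11.0444 bits


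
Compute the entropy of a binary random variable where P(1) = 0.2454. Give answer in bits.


H = -p*log2(p) - (1-p)*log2(1-p). -0.2454*log2(0.2454) = 0.497375; -0.7546*log2(0.7546) = 0.306531. H = 0.497375 + 0.306531 = 0.8039

0.8039 bits


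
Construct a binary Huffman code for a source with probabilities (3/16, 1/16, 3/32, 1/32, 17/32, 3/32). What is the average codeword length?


Huffman construction (repeatedly merge the two least-probable nodes; each merge adds 1 bit to every symbol beneath it): 1/32 + 1/16 = 3/32; 3/32 + 3/32 = 3/16; 3/32 + 3/16 = 9/32; 3/16 + 9/32 = 15/32; 15/32 + 17/32 = 1. Resulting codeword lengths (in the order the probabilities were given): (3, 4, 3, 4, 1, 3). L_avg = sum(p_i * l_i) = 3/16*3 + 1/16*4 + 3/32*3 + 1/32*4 + 17/32*1 + 3/32*3 = 65/32 = 2.0312

2.0312 bits


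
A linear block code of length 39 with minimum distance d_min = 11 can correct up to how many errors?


Correction capability = floor((d-1)/2) = floor((11-1)/2) = 5

5 errors


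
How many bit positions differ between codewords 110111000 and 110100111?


Count differing positions: . . . . ^ ^ ^ ^ ^ = 5 differences

5


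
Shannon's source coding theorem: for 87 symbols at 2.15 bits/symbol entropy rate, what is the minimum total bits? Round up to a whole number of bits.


Minimum bits >= n * H = 87 * 2.15 = 187.05, rounded up to a whole number of bits = 188

188 bits


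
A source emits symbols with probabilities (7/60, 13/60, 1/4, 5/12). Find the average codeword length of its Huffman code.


Huffman construction (repeatedly merge the two least-probable nodes; each merge adds 1 bit to every symbol beneath it): 7/60 + 13/60 = 1/3; 1/4 + 1/3 = 7/12; 5/12 + 7/12 = 1. Resulting codeword lengths (in the order the probabilities were given): (3, 3, 2, 1). L_avg = sum(p_i * l_i) = 7/60*3 + 13/60*3 + 1/4*2 + 5/12*1 = 23/12 = 1.9167

1.9167 bits


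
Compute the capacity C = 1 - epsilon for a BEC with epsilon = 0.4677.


C = 1 - epsilon = 1 - 0.4677 = 0.5323

0.5323 bits


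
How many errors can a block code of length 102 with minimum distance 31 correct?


Correction capability = floor((d-1)/2) = floor((31-1)/2) = 15

15 errors


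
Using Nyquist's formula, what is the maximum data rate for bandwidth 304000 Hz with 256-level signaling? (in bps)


Rate = 2 * B * log2(M) = 2 * 304000 * 8.0 = 4864000.0

4864000.0 bps


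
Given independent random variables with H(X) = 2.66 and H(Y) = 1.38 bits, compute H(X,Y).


For independent variables, H(X,Y) = H(X) + H(Y) = 2.66 + 1.38 = 4.04

4.04 bits


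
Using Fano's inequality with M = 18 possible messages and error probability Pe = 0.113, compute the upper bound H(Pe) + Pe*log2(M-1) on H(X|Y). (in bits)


H(Pe) = -Pe*log2(Pe) - (1-Pe)*log2(1-Pe) = -0.113*log2(0.113) - 0.887*log2(0.887) = 0.355453 + 0.153446 = 0.5089. Pe*log2(M-1) = 0.113*log2(17) = 0.461883. Bound = H(Pe) + Pe*log2(M-1) = 0.355453 + 0.153446 + 0.461883 = 0.9708

0.9708 bits


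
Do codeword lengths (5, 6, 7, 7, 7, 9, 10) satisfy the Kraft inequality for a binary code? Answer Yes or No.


Kraft sum = sum(2^(-l_i)) = 0.0732, need <= 1. Result: satisfied (a binary prefix-free code with these lengths exists)

Yes


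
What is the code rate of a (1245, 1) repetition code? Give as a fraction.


Rate = k/n = 1/1245

1/1245


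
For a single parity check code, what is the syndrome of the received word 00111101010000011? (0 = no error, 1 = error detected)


Syndrome = XOR of all bits = 0 XOR 0 XOR 1 XOR 1 XOR 1 XOR 1 XOR 0 XOR 1 XOR 0 XOR 1 XOR 0 XOR 0 XOR 0 XOR 0 XOR 0 XOR 1 XOR 1 = 0

0


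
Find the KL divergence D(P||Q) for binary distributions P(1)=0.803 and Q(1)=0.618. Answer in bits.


KL = p*log2(p/q) + (1-p)*log2((1-p)/(1-q)) = 0.803*log2(0.803/0.618) + 0.197*log2(0.197/0.382) = 0.1152

0.1152 bits


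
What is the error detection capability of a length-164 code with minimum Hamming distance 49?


Detection capability = d_min - 1 = 49 - 1 = 48

48 errors


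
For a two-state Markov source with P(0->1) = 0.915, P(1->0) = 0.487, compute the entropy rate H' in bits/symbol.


Stationary distribution: pi_0 = p10/(p01+p10) = 0.3474, pi_1 = 0.6526. Entropy rate H' = pi_0*H(p01) + pi_1*H(p10) = 0.3474*0.4196 + 0.6526*0.9995 = 0.7981

0.7981 bits/symbol


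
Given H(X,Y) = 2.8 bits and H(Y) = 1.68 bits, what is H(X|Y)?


H(X|Y) = H(X,Y) - H(Y) = 2.8 - 1.68 = 1.12

1.12 bits


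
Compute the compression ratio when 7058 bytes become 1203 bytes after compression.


Ratio = original / compressed = 7058 / 1203 = 5.867

5.867


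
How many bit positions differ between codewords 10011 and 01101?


Count differing positions: ^ ^ ^ ^ . = 4 differences

4


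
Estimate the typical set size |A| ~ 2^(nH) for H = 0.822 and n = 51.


log2|A_typical| = nH = 51 * 0.822 = 41.922, so |A_typical| ~ 2^41.922 = 4.167e+12

4.167e+12


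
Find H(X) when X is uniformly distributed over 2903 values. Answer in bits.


H = log2(n) = log2(2903) = 11.5033

11.5033 bits


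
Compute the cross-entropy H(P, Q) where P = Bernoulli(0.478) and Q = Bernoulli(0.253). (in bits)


H(P,Q) = -p*log2(q) - (1-p)*log2(1-q). -0.478*log2(0.253) = 0.947774; -0.522*log2(0.747) = 0.219668. H(P,Q) = 0.947774 + 0.219668 = 1.1674

1.1674 bits


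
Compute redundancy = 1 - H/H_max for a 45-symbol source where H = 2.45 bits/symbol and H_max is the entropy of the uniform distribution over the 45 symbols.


H_max = log2(K) = log2(45) = 5.4919 bits/symbol. Redundancy = 1 - H/H_max = 1 - 2.45/5.4919 = 1 - 0.4461 = 0.5539

0.5539


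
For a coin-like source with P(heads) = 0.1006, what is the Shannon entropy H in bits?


H = -p*log2(p) - (1-p)*log2(1-p). -0.1006*log2(0.1006) = 0.333318; -0.8994*log2(0.8994) = 0.137577. H = 0.333318 + 0.137577 = 0.4709

0.4709 bits


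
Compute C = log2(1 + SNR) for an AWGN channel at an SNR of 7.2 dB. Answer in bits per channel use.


SNR_linear = 10^(7.2/10) = 5.2481; C = log2(1 + SNR_linear) = log2(1 + 5.2481) = 2.6434

2.6434 bits/channel use


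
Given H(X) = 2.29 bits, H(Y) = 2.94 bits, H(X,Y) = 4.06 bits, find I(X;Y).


I(X;Y) = H(X) + H(Y) - H(X,Y) = 2.29 + 2.94 - 4.06 = 1.17

1.17 bits


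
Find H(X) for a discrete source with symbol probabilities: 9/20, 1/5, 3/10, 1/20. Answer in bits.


H = -sum(p_i * log2(p_i)). Terms: -(9/20)*log2(9/20) = 0.518401; -(1/5)*log2(1/5) = 0.464386; -(3/10)*log2(3/10) = 0.521090; -(1/20)*log2(1/20) = 0.216096. H = 0.518401 + 0.464386 + 0.521090 + 0.216096 = 1.72

1.72 bits


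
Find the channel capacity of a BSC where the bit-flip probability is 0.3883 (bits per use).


H(p) = -p*log2(p) - (1-p)*log2(1-p) = -0.3883*log2(0.3883) - 0.6117*log2(0.6117) = 0.529935 + 0.433759 = 0.9637. C = 1 - H(p) = 1 - 0.9637 = 0.0363

0.0363 bits


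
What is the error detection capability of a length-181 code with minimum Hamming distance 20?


Detection capability = d_min - 1 = 20 - 1 = 19

19 errors


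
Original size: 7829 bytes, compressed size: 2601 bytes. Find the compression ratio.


Ratio = original / compressed = 7829 / 2601 = 3.01

3.01


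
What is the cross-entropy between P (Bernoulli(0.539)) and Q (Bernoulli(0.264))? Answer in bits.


H(P,Q) = -p*log2(q) - (1-p)*log2(1-q). -0.539*log2(0.264) = 1.035629; -0.461*log2(0.736) = 0.203864. H(P,Q) = 1.035629 + 0.203864 = 1.2395

1.2395 bits


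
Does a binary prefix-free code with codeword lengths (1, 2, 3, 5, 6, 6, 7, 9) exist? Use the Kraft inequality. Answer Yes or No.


Kraft sum = sum(2^(-l_i)) = 0.9473, need <= 1. Result: satisfied (a binary prefix-free code with these lengths exists)

Yes


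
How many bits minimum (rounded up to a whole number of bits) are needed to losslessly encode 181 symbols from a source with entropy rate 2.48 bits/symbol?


Minimum bits >= n * H = 181 * 2.48 = 448.88, rounded up to a whole number of bits = 449

449 bits


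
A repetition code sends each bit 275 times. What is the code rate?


Rate = k/n = 1/275

1/275


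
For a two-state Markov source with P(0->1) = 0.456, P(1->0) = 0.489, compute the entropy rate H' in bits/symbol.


Stationary distribution: pi_0 = p10/(p01+p10) = 0.5175, pi_1 = 0.4825. Entropy rate H' = pi_0*H(p01) + pi_1*H(p10) = 0.5175*0.9944 + 0.4825*0.9997 = 0.9969

0.9969 bits/symbol


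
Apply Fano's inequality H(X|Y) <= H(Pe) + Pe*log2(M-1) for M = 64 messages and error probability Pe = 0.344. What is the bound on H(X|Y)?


H(Pe) = -Pe*log2(Pe) - (1-Pe)*log2(1-Pe) = -0.344*log2(0.344) - 0.656*log2(0.656) = 0.529595 + 0.399000 = 0.9286. Pe*log2(M-1) = 0.344*log2(63) = 2.056184. Bound = H(Pe) + Pe*log2(M-1) = 0.529595 + 0.399000 + 2.056184 = 2.9848

2.9848 bits


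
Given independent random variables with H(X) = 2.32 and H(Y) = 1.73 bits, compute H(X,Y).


For independent variables, H(X,Y) = H(X) + H(Y) = 2.32 + 1.73 = 4.05

4.05 bits


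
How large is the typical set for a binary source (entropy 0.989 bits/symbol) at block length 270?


log2|A_typical| = nH = 270 * 0.989 = 267.03, so |A_typical| ~ 2^267.03 = 2.421e+80

2.421e+80


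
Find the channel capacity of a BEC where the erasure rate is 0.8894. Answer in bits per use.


C = 1 - epsilon = 1 - 0.8894 = 0.1106

0.1106 bits


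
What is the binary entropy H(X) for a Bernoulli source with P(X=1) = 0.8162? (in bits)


H = -p*log2(p) - (1-p)*log2(1-p). -0.8162*log2(0.8162) = 0.239151; -0.1838*log2(0.1838) = 0.449169. H = 0.239151 + 0.449169 = 0.6883

0.6883 bits


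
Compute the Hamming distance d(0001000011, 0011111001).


Count differing positions: . . ^ . ^ ^ ^ . ^ . = 5 differences

5


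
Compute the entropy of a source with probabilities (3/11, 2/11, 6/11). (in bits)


H = -sum(p_i * log2(p_i)). Terms: -(3/11)*log2(3/11) = 0.511219; -(2/11)*log2(2/11) = 0.447169; -(6/11)*log2(6/11) = 0.476983. H = 0.511219 + 0.447169 + 0.476983 = 1.4354

1.4354 bits


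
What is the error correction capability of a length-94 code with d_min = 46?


Correction capability = floor((d-1)/2) = floor((46-1)/2) = 22

22 errors


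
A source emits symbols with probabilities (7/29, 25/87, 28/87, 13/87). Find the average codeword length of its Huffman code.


Huffman construction (repeatedly merge the two least-probable nodes; each merge adds 1 bit to every symbol beneath it): 13/87 + 7/29 = 34/87; 25/87 + 28/87 = 53/87; 34/87 + 53/87 = 1. Resulting codeword lengths (in the order the probabilities were given): (2, 2, 2, 2). L_avg = sum(p_i * l_i) = 7/29*2 + 25/87*2 + 28/87*2 + 13/87*2 = 2

2.0 bits


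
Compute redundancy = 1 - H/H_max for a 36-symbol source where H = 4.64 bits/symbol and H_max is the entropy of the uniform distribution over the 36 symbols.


H_max = log2(K) = log2(36) = 5.1699 bits/symbol. Redundancy = 1 - H/H_max = 1 - 4.64/5.1699 = 1 - 0.8975 = 0.1025

0.1025


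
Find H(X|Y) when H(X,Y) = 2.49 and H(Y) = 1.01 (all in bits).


H(X|Y) = H(X,Y) - H(Y) = 2.49 - 1.01 = 1.48

1.48 bits


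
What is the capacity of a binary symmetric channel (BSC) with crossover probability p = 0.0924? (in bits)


H(p) = -p*log2(p) - (1-p)*log2(1-p) = -0.0924*log2(0.0924) - 0.9076*log2(0.9076) = 0.317483 + 0.126947 = 0.4444. C = 1 - H(p) = 1 - 0.4444 = 0.5556

0.5556 bits


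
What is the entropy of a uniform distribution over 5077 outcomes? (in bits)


H = log2(n) = log2(5077) = 12.3098

12.3098 bits


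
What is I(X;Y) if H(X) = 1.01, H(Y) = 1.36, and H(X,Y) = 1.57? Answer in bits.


I(X;Y) = H(X) + H(Y) - H(X,Y) = 1.01 + 1.36 - 1.57 = 0.8

0.8 bits


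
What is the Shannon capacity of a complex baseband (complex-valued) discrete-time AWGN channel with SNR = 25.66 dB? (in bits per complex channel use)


SNR_linear = 10^(25.66/10) = 368.129; C = log2(1 + SNR_linear) = log2(1 + 368.129) = 8.528

8.528 bits/channel use


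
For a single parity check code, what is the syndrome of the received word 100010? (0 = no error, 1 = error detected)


Syndrome = XOR of all bits = 1 XOR 0 XOR 0 XOR 0 XOR 1 XOR 0 = 0

0


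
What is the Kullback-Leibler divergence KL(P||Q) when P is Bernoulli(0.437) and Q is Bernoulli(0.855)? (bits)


KL = p*log2(p/q) + (1-p)*log2((1-p)/(1-q)) = 0.437*log2(0.437/0.855) + 0.563*log2(0.563/0.145) = 0.6787

0.6787 bits


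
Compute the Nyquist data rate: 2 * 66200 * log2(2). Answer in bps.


Rate = 2 * B * log2(M) = 2 * 66200 * 1.0 = 132400.0

132400.0 bps


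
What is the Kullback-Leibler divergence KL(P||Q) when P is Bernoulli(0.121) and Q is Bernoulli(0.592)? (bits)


KL = p*log2(p/q) + (1-p)*log2((1-p)/(1-q)) = 0.121*log2(0.121/0.592) + 0.879*log2(0.879/0.408) = 0.6962

0.6962 bits


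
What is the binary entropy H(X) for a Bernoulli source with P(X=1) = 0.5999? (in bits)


H = -p*log2(p) - (1-p)*log2(1-p). -0.5999*log2(0.5999) = 0.442250; -0.4001*log2(0.4001) = 0.528759. H = 0.442250 + 0.528759 = 0.971

0.971 bits


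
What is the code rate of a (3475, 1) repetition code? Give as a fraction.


Rate = k/n = 1/3475

1/3475


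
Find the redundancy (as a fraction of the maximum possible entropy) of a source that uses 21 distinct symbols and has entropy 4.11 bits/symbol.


H_max = log2(K) = log2(21) = 4.3923 bits/symbol. Redundancy = 1 - H/H_max = 1 - 4.11/4.3923 = 1 - 0.9357 = 0.0643

0.0643


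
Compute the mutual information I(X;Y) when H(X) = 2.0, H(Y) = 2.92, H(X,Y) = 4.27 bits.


I(X;Y) = H(X) + H(Y) - H(X,Y) = 2.0 + 2.92 - 4.27 = 0.65

0.65 bits


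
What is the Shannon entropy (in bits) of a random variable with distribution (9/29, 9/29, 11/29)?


H = -sum(p_i * log2(p_i)). Terms: -(9/29)*log2(9/29) = 0.523879; -(9/29)*log2(9/29) = 0.523879; -(11/29)*log2(11/29) = 0.530484. H = 0.523879 + 0.523879 + 0.530484 = 1.5782

1.5782 bits


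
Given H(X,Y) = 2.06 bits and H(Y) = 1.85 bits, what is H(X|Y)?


H(X|Y) = H(X,Y) - H(Y) = 2.06 - 1.85 = 0.21

0.21 bits


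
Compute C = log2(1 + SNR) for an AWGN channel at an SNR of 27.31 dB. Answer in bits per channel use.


SNR_linear = 10^(27.31/10) = 538.2698; C = log2(1 + SNR_linear) = log2(1 + 538.2698) = 9.0749

9.0749 bits/channel use
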